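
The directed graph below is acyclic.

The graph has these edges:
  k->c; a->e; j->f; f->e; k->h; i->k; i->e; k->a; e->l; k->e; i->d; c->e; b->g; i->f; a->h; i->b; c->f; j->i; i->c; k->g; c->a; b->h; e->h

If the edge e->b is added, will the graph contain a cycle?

No

Adding e→b creates a cycle iff b can already reach e.
Explore from b: no path reaches e. The graph stays acyclic.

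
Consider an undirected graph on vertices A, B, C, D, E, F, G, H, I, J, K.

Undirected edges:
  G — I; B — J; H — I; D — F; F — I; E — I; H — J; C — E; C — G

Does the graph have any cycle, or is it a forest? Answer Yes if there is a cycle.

DFS, tracking each vertex's parent; an edge to a visited non-parent vertex closes a cycle.
Start from D:
visit D (parent –)
  visit F (parent D)
    visit I (parent F)
      I–F: parent, skip
      visit H (parent I)
        H–I: parent, skip
        visit J (parent H)
          J–H: parent, skip
          visit B (parent J)
            B–J: parent, skip
      visit G (parent I)
        visit C (parent G)
          visit E (parent C)
            E–I: I visited and ≠ parent → cycle
Cycle: I – G – C – E – I.

Yes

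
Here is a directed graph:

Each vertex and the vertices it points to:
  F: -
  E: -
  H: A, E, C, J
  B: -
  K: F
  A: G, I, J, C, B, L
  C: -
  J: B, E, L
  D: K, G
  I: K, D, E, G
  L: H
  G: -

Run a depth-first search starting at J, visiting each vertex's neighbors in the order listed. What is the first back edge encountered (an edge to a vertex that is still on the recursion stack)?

DFS from J (visiting each vertex's neighbors in the order listed); mark gray on enter, black on exit:
J gray
  B gray
  B black
  E gray
  E black
  L gray
    H gray
      A gray
        G gray
        G black
        I gray
          K gray
            F gray
            F black
          K black
          D gray
            D→K: K black — skip
            D→G: G black — skip
          D black
          I→E: E black — skip
          I→G: G black — skip
        I black
        A→J: J is gray → back edge
First back edge: A → J.

A->J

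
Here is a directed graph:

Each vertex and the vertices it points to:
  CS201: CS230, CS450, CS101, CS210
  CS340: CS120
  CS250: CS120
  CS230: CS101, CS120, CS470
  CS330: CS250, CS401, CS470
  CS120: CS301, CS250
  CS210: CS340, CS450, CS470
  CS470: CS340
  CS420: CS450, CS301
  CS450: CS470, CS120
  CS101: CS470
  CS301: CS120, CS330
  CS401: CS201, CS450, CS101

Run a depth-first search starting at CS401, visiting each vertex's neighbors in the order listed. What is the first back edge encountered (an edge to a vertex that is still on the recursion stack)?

CS301→CS120

DFS from CS401 (visiting each vertex's neighbors in the order listed); mark gray on enter, black on exit:
CS401 gray
  CS201 gray
    CS230 gray
      CS101 gray
        CS470 gray
          CS340 gray
            CS120 gray
              CS301 gray
                CS301→CS120: CS120 is gray → back edge
First back edge: CS301 → CS120.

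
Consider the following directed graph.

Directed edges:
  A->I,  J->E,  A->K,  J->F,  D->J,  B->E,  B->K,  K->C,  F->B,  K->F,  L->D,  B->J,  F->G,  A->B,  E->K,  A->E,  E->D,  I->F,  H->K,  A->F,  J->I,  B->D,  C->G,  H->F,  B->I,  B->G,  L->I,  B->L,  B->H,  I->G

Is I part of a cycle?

Yes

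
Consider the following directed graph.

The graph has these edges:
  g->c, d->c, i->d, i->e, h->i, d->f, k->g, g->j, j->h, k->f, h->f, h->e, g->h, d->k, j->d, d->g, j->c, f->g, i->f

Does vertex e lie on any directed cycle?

e lies on a cycle iff there is a path from e back to itself.
Exploring from e, it never reaches itself; equivalently, its strongly connected component is a singleton.

No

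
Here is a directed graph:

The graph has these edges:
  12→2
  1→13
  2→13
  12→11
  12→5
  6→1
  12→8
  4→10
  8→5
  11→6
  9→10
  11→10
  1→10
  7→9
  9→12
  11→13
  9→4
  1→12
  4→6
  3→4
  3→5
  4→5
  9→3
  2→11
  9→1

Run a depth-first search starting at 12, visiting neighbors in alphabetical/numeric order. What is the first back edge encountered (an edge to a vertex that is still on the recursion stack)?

1→12

DFS from 12 (visiting neighbors in alphabetical/numeric order); mark gray on enter, black on exit:
12 gray
  2 gray
    11 gray
      6 gray
        1 gray
          10 gray
          10 black
          1→12: 12 is gray → back edge
First back edge: 1 → 12.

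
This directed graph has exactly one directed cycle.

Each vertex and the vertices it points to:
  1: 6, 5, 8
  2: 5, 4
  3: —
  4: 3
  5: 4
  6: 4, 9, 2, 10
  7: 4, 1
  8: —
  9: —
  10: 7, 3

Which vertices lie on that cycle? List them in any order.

DFS with gray/black marking from 1:
1 gray
  6 gray
    4 gray
      3 gray
      3 black
    4 black
    9 gray
    9 black
    2 gray
      5 gray
        5→4: 4 black — skip
      5 black
      2→4: 4 black — skip
    2 black
    10 gray
      7 gray
        7→4: 4 black — skip
        7→1: 1 is gray → back edge
Back edge closes the cycle 1 → 6 → 10 → 7 → 1; its vertices are {1, 6, 7, 10}.

1, 6, 7, 10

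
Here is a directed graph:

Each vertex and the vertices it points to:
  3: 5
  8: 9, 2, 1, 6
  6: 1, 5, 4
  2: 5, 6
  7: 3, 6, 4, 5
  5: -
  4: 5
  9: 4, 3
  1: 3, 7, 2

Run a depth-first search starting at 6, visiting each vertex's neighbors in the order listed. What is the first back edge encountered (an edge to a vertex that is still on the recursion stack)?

DFS from 6 (visiting each vertex's neighbors in the order listed); mark gray on enter, black on exit:
6 gray
  1 gray
    3 gray
      5 gray
      5 black
    3 black
    7 gray
      7→3: 3 black — skip
      7→6: 6 is gray → back edge
First back edge: 7 → 6.

7→6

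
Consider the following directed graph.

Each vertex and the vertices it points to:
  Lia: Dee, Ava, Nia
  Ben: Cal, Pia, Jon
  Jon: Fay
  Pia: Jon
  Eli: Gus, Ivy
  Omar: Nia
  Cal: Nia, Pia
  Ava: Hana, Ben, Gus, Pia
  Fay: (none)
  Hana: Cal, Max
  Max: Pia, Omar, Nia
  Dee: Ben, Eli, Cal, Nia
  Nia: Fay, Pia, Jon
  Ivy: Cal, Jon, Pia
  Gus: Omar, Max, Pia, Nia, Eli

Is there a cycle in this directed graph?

Yes

DFS with white/gray/black marking, starting from Ivy:
Ivy gray
  Cal gray
    Nia gray
      Fay gray
      Fay black
      Pia gray
        Jon gray
          Jon→Fay: Fay black — skip
        Jon black
      Pia black
      Nia→Jon: Jon black — skip
    Nia black
    Cal→Pia: Pia black — skip
  Cal black
  Ivy→Jon: Jon black — skip
  Ivy→Pia: Pia black — skip
Ivy black
Lia gray
  Dee gray
    Ben gray
      Ben→Cal: Cal black — skip
      Ben→Pia: Pia black — skip
      Ben→Jon: Jon black — skip
    Ben black
    Eli gray
      Gus gray
        Omar gray
          Omar→Nia: Nia black — skip
        Omar black
        Max gray
          Max→Pia: Pia black — skip
          Max→Omar: Omar black — skip
          Max→Nia: Nia black — skip
        Max black
        Gus→Pia: Pia black — skip
        Gus→Nia: Nia black — skip
        Gus→Eli: Eli is gray → back edge
Back edge found, so a cycle exists: Eli → Gus → Eli.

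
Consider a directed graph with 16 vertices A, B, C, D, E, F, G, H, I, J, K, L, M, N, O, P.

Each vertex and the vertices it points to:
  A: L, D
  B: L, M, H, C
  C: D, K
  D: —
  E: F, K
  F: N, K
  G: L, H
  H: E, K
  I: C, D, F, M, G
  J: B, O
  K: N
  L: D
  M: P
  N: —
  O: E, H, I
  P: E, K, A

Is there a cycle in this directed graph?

No

DFS with white/gray/black marking, starting from E:
E gray
  F gray
    N gray
    N black
    K gray
      K→N: N black — skip
    K black
  F black
  E→K: K black — skip
E black
A gray
  L gray
    D gray
    D black
  L black
  A→D: D black — skip
A black
B gray
  B→L: L black — skip
  M gray
    P gray
      P→E: E black — skip
      P→K: K black — skip
      P→A: A black — skip
    P black
  M black
  H gray
    H→E: E black — skip
    H→K: K black — skip
  H black
  C gray
    C→D: D black — skip
    C→K: K black — skip
  C black
B black
G gray
  G→L: L black — skip
  G→H: H black — skip
G black
I gray
  I→C: C black — skip
  I→D: D black — skip
  I→F: F black — skip
  I→M: M black — skip
  I→G: G black — skip
I black
J gray
  J→B: B black — skip
  O gray
    O→E: E black — skip
    O→H: H black — skip
    O→I: I black — skip
  O black
J black
Every edge goes to a white or black vertex — no back edge, so the graph is acyclic.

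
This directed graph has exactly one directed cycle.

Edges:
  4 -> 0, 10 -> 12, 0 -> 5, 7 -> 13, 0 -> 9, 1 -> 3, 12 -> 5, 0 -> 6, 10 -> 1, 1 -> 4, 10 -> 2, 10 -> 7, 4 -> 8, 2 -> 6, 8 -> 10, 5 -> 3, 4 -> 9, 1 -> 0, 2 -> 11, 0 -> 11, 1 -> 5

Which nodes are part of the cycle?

DFS with gray/black marking from 10:
10 gray
  7 gray
    13 gray
    13 black
  7 black
  12 gray
    5 gray
      3 gray
      3 black
    5 black
  12 black
  1 gray
    0 gray
      9 gray
      9 black
      6 gray
      6 black
      0→5: 5 black — skip
      11 gray
      11 black
    0 black
    1→3: 3 black — skip
    1→5: 5 black — skip
    4 gray
      4→0: 0 black — skip
      4→9: 9 black — skip
      8 gray
        8→10: 10 is gray → back edge
Back edge closes the cycle 10 → 1 → 4 → 8 → 10; its vertices are {1, 4, 8, 10}.

1, 4, 8, 10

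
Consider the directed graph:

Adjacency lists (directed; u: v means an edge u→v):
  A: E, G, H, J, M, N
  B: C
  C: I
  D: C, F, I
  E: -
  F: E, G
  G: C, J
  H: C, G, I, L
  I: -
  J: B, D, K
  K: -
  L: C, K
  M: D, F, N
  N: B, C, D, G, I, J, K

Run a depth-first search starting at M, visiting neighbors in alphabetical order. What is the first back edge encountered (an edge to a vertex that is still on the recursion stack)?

DFS from M (visiting neighbors in alphabetical order); mark gray on enter, black on exit:
M gray
  D gray
    C gray
      I gray
      I black
    C black
    F gray
      E gray
      E black
      G gray
        G→C: C black — skip
        J gray
          B gray
            B→C: C black — skip
          B black
          J→D: D is gray → back edge
First back edge: J → D.

J->D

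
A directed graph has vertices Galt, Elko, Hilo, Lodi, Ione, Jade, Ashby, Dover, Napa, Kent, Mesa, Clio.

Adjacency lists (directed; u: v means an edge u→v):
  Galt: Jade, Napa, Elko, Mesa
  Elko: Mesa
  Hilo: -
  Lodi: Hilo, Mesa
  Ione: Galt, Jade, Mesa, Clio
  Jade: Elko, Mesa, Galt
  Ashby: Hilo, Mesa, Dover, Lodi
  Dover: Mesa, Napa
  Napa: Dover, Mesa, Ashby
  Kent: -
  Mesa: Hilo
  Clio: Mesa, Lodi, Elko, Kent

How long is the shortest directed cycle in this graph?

2

For each vertex v, BFS finds the shortest path from v back to v.
The shortest such closed walk is Galt → Jade → Galt, length 2.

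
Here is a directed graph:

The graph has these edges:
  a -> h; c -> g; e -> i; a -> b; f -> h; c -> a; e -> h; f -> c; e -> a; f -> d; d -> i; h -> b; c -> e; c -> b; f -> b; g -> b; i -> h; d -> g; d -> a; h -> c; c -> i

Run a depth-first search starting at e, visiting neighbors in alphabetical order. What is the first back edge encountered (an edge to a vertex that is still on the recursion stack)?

DFS from e (visiting neighbors in alphabetical order); mark gray on enter, black on exit:
e gray
  a gray
    b gray
    b black
    h gray
      h→b: b black — skip
      c gray
        c→a: a is gray → back edge
First back edge: c → a.

c→a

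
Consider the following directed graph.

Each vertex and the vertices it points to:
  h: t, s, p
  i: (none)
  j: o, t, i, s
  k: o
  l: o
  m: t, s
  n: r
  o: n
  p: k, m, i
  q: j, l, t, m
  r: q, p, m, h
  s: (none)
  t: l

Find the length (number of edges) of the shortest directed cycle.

5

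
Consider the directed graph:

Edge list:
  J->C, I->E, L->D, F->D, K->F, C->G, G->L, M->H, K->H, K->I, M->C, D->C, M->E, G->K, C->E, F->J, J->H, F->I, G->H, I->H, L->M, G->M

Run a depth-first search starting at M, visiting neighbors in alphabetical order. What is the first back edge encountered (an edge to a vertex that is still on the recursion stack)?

D→C

DFS from M (visiting neighbors in alphabetical order); mark gray on enter, black on exit:
M gray
  C gray
    E gray
    E black
    G gray
      H gray
      H black
      K gray
        F gray
          D gray
            D→C: C is gray → back edge
First back edge: D → C.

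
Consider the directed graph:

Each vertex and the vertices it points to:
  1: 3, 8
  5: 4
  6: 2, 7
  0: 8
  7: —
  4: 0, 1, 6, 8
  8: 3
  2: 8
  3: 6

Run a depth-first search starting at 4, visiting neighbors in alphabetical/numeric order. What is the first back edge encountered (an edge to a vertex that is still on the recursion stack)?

2->8

DFS from 4 (visiting neighbors in alphabetical/numeric order); mark gray on enter, black on exit:
4 gray
  0 gray
    8 gray
      3 gray
        6 gray
          2 gray
            2→8: 8 is gray → back edge
First back edge: 2 → 8.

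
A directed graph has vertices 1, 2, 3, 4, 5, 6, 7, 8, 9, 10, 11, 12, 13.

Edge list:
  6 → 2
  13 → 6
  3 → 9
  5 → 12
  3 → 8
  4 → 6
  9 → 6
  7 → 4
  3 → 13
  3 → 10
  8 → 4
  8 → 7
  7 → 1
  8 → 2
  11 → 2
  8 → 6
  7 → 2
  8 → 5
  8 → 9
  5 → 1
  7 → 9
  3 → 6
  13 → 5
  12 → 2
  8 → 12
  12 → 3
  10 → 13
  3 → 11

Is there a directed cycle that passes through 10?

Yes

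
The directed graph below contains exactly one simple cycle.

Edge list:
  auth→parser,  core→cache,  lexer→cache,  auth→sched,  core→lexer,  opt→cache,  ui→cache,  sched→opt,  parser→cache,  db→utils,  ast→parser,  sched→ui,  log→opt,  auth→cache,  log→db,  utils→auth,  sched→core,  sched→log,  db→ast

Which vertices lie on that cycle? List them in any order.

DFS with gray/black marking from sched:
sched gray
  log gray
    opt gray
      cache gray
      cache black
    opt black
    db gray
      ast gray
        parser gray
          parser→cache: cache black — skip
        parser black
      ast black
      utils gray
        auth gray
          auth→cache: cache black — skip
          auth→sched: sched is gray → back edge
Back edge closes the cycle sched → log → db → utils → auth → sched; its vertices are {db, log, auth, sched, utils}.

db, log, auth, sched, utils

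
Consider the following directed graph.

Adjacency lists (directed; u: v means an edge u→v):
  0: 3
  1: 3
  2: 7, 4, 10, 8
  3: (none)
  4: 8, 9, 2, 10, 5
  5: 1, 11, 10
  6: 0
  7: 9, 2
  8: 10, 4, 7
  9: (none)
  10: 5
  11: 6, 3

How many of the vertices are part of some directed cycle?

6

A vertex is on a directed cycle iff it belongs to a strongly connected component of size ≥ 2 (or has a self-loop).
The vertices on cycles are {2, 4, 5, 7, 8, 10} — 6 in total.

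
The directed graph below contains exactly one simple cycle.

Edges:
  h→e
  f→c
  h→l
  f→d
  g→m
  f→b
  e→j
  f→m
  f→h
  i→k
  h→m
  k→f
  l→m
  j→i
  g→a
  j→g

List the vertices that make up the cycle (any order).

e, f, h, i, j, k

DFS with gray/black marking from e:
e gray
  j gray
    g gray
      m gray
      m black
      a gray
      a black
    g black
    i gray
      k gray
        f gray
          h gray
            h→e: e is gray → back edge
Back edge closes the cycle e → j → i → k → f → h → e; its vertices are {e, f, h, i, j, k}.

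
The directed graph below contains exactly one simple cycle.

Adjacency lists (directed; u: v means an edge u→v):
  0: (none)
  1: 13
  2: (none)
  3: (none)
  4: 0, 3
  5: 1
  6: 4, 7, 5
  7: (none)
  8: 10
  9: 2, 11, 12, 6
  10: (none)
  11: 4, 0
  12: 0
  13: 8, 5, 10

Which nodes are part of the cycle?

1, 5, 13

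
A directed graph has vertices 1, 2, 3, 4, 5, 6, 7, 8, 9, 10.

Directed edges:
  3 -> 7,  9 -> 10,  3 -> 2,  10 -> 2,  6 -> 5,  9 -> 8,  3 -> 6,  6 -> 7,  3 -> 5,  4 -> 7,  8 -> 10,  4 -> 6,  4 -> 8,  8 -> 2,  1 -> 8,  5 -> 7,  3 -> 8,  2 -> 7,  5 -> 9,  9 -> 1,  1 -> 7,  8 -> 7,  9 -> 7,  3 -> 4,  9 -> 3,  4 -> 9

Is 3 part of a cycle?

Yes

3 is on a cycle iff 3 can reach itself via ≥1 edge.
3 → 5 → 9 → 3 — yes.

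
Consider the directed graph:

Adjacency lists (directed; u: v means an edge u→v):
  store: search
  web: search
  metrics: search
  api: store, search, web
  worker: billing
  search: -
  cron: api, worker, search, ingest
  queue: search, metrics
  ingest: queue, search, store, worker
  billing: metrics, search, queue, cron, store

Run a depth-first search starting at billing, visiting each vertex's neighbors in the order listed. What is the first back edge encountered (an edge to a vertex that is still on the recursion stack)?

worker→billing

DFS from billing (visiting each vertex's neighbors in the order listed); mark gray on enter, black on exit:
billing gray
  metrics gray
    search gray
    search black
  metrics black
  billing→search: search black — skip
  queue gray
    queue→search: search black — skip
    queue→metrics: metrics black — skip
  queue black
  cron gray
    api gray
      store gray
        store→search: search black — skip
      store black
      api→search: search black — skip
      web gray
        web→search: search black — skip
      web black
    api black
    worker gray
      worker→billing: billing is gray → back edge
First back edge: worker → billing.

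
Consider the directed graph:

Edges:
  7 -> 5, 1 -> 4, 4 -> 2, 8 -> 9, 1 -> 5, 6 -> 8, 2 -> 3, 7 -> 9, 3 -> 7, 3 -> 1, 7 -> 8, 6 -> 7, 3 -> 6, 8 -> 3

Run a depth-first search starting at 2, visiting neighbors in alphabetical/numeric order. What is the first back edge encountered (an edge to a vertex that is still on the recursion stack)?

DFS from 2 (visiting neighbors in alphabetical/numeric order); mark gray on enter, black on exit:
2 gray
  3 gray
    1 gray
      4 gray
        4→2: 2 is gray → back edge
First back edge: 4 → 2.

4→2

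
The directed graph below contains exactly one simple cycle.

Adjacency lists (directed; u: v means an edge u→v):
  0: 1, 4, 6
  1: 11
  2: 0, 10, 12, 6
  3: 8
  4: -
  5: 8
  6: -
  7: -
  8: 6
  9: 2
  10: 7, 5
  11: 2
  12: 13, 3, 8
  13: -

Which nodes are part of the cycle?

DFS with gray/black marking from 2:
2 gray
  0 gray
    1 gray
      11 gray
        11→2: 2 is gray → back edge
Back edge closes the cycle 2 → 0 → 1 → 11 → 2; its vertices are {0, 1, 2, 11}.

0, 1, 2, 11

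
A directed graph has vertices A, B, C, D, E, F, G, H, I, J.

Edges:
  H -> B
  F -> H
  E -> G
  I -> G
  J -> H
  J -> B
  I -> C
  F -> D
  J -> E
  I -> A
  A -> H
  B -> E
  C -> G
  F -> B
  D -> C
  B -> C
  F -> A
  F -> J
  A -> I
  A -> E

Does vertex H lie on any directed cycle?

No

H lies on a cycle iff there is a path from H back to itself.
Exploring from H, it never reaches itself; equivalently, its strongly connected component is a singleton.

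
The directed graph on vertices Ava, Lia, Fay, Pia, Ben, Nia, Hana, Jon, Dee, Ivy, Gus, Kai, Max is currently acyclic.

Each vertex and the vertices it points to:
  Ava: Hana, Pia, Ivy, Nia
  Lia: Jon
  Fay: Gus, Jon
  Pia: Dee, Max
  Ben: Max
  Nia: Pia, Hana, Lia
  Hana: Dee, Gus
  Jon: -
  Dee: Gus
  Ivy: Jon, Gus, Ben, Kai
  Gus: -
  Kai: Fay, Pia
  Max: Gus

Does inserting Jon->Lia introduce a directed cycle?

Yes

Adding Jon→Lia creates a cycle iff Lia can already reach Jon.
Path from Lia: Lia → Jon.
So Lia → … → Jon → Lia is a cycle.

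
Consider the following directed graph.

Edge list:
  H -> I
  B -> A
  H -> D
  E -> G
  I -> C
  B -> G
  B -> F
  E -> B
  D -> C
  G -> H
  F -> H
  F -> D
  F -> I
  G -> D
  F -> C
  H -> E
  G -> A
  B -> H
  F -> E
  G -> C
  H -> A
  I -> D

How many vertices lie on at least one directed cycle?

5

A vertex is on a directed cycle iff it belongs to a strongly connected component of size ≥ 2 (or has a self-loop).
The vertices on cycles are {B, E, F, G, H} — 5 in total.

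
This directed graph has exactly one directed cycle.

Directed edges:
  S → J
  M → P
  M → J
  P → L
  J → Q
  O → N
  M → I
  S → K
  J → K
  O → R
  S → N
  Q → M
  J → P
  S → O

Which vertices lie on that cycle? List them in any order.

J, M, Q

DFS with gray/black marking from J:
J gray
  P gray
    L gray
    L black
  P black
  Q gray
    M gray
      M→P: P black — skip
      I gray
      I black
      M→J: J is gray → back edge
Back edge closes the cycle J → Q → M → J; its vertices are {J, M, Q}.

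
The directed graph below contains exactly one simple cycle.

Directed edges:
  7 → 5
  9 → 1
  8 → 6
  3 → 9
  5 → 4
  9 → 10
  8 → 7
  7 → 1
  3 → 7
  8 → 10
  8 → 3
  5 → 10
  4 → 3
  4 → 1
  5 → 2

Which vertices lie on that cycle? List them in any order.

3, 4, 5, 7

DFS with gray/black marking from 3:
3 gray
  7 gray
    1 gray
    1 black
    5 gray
      10 gray
      10 black
      4 gray
        4→3: 3 is gray → back edge
Back edge closes the cycle 3 → 7 → 5 → 4 → 3; its vertices are {3, 4, 5, 7}.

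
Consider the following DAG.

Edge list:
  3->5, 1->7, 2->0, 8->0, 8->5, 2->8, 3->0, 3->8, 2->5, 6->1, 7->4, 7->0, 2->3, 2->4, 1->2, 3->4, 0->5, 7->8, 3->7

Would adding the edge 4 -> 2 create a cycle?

Adding 4→2 creates a cycle iff 2 can already reach 4.
Path from 2: 2 → 4.
So 2 → … → 4 → 2 is a cycle.

Yes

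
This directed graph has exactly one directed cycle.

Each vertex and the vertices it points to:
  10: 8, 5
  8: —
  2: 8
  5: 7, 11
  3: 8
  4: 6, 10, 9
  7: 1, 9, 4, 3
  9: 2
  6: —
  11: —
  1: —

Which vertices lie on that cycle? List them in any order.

4, 5, 7, 10

DFS with gray/black marking from 5:
5 gray
  7 gray
    1 gray
    1 black
    9 gray
      2 gray
        8 gray
        8 black
      2 black
    9 black
    4 gray
      6 gray
      6 black
      10 gray
        10→8: 8 black — skip
        10→5: 5 is gray → back edge
Back edge closes the cycle 5 → 7 → 4 → 10 → 5; its vertices are {4, 5, 7, 10}.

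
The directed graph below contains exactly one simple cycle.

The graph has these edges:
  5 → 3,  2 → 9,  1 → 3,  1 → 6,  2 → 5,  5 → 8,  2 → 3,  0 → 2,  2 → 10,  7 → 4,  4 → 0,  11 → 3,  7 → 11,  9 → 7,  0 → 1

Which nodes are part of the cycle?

0, 2, 4, 7, 9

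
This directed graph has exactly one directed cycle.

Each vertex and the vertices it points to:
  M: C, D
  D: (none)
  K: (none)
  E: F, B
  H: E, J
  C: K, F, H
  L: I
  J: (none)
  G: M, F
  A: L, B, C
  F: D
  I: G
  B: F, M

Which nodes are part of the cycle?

B, C, E, H, M

DFS with gray/black marking from C:
C gray
  K gray
  K black
  F gray
    D gray
    D black
  F black
  H gray
    E gray
      E→F: F black — skip
      B gray
        B→F: F black — skip
        M gray
          M→C: C is gray → back edge
Back edge closes the cycle C → H → E → B → M → C; its vertices are {B, C, E, H, M}.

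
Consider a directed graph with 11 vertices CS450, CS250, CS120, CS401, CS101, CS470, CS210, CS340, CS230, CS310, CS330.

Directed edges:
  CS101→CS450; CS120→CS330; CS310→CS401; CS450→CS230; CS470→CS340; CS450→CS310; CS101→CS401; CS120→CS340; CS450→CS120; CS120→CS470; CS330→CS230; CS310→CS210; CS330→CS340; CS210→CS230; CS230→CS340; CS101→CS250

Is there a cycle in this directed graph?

DFS with white/gray/black marking, starting from CS101:
CS101 gray
  CS450 gray
    CS230 gray
      CS340 gray
      CS340 black
    CS230 black
    CS120 gray
      CS120→CS340: CS340 black — skip
      CS470 gray
        CS470→CS340: CS340 black — skip
      CS470 black
      CS330 gray
        CS330→CS230: CS230 black — skip
        CS330→CS340: CS340 black — skip
      CS330 black
    CS120 black
    CS310 gray
      CS210 gray
        CS210→CS230: CS230 black — skip
      CS210 black
      CS401 gray
      CS401 black
    CS310 black
  CS450 black
  CS101→CS401: CS401 black — skip
  CS250 gray
  CS250 black
CS101 black
Every edge goes to a white or black vertex — no back edge, so the graph is acyclic.

No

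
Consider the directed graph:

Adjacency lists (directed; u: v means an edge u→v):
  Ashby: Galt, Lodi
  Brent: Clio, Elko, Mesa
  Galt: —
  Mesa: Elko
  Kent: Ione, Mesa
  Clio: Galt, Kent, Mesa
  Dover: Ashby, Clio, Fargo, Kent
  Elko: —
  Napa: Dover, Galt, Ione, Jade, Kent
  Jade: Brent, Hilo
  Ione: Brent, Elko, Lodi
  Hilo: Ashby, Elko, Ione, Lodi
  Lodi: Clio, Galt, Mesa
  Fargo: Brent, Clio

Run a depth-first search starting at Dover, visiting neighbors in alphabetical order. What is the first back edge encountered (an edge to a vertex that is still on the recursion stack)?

Brent->Clio

DFS from Dover (visiting neighbors in alphabetical order); mark gray on enter, black on exit:
Dover gray
  Ashby gray
    Galt gray
    Galt black
    Lodi gray
      Clio gray
        Clio→Galt: Galt black — skip
        Kent gray
          Ione gray
            Brent gray
              Brent→Clio: Clio is gray → back edge
First back edge: Brent → Clio.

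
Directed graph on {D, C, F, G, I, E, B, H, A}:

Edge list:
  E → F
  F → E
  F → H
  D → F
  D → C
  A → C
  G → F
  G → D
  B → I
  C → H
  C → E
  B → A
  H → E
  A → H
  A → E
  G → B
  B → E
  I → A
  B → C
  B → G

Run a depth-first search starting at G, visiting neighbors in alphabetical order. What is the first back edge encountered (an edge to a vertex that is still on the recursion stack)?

DFS from G (visiting neighbors in alphabetical order); mark gray on enter, black on exit:
G gray
  B gray
    A gray
      C gray
        E gray
          F gray
            F→E: E is gray → back edge
First back edge: F → E.

F->E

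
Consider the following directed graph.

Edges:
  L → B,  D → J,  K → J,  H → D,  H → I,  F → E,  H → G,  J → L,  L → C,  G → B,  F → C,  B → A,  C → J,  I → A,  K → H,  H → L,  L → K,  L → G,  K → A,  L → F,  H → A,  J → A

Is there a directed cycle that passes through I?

I lies on a cycle iff there is a path from I back to itself.
Exploring from I, it never reaches itself; equivalently, its strongly connected component is a singleton.

No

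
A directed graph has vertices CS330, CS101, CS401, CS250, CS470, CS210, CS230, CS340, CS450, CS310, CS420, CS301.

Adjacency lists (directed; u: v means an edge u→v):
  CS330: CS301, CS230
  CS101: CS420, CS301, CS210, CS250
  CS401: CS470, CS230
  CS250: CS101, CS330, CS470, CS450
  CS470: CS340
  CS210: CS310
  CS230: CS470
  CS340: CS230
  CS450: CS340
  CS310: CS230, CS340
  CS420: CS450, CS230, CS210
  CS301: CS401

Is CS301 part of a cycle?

No

CS301 lies on a cycle iff there is a path from CS301 back to itself.
Exploring from CS301, it never reaches itself; equivalently, its strongly connected component is a singleton.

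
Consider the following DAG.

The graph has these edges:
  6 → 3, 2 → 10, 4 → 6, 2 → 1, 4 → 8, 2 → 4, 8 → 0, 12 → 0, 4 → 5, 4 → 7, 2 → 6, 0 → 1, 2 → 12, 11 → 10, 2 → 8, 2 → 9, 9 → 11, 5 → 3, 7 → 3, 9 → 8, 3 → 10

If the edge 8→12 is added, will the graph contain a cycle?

No

Adding 8→12 creates a cycle iff 12 can already reach 8.
Explore from 12: no path reaches 8. The graph stays acyclic.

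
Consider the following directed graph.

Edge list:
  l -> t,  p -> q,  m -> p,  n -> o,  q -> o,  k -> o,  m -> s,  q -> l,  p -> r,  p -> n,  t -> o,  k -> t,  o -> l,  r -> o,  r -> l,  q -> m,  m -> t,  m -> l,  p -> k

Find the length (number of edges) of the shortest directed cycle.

For each vertex v, BFS finds the shortest path from v back to v.
The shortest such closed walk is m → p → q → m, length 3.

3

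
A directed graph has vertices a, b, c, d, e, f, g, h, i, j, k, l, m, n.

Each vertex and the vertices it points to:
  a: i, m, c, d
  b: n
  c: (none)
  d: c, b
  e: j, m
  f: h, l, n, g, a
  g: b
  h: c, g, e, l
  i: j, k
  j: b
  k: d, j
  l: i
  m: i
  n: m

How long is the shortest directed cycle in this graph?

For each vertex v, BFS finds the shortest path from v back to v.
The shortest such closed walk is n → m → i → j → b → n, length 5.

5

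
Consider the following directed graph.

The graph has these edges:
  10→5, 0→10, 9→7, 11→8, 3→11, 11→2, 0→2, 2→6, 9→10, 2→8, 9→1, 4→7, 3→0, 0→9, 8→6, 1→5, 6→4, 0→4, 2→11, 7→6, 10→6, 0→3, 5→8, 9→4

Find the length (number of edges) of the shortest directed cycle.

For each vertex v, BFS finds the shortest path from v back to v.
The shortest such closed walk is 0 → 3 → 0, length 2.

2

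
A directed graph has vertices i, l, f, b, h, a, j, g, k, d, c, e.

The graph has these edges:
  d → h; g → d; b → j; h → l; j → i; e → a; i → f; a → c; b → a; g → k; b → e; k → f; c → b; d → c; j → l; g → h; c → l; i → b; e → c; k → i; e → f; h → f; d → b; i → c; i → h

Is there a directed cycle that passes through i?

Yes

i is on a cycle iff i can reach itself via ≥1 edge.
i → b → j → i — yes.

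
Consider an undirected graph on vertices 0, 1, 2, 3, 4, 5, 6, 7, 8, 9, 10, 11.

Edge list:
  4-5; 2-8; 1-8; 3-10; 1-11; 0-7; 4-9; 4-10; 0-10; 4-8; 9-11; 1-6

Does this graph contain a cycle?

DFS, tracking each vertex's parent; an edge to a visited non-parent vertex closes a cycle.
Start from 1:
visit 1 (parent –)
  visit 8 (parent 1)
    visit 4 (parent 8)
      4–8: parent, skip
      visit 9 (parent 4)
        visit 11 (parent 9)
          11–9: parent, skip
          11–1: 1 visited and ≠ parent → cycle
Cycle: 1 – 8 – 4 – 9 – 11 – 1.

Yes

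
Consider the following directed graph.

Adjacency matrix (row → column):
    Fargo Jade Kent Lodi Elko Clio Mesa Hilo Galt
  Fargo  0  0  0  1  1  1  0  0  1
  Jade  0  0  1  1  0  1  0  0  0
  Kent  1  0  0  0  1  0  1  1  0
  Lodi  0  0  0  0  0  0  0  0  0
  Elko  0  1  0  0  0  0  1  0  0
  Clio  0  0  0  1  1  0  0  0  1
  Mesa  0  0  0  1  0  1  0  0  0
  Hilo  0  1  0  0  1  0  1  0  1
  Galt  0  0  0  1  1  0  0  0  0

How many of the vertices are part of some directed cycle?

A vertex is on a directed cycle iff it belongs to a strongly connected component of size ≥ 2 (or has a self-loop).
The vertices on cycles are {Clio, Elko, Galt, Hilo, Jade, Kent, Mesa, Fargo} — 8 in total.

8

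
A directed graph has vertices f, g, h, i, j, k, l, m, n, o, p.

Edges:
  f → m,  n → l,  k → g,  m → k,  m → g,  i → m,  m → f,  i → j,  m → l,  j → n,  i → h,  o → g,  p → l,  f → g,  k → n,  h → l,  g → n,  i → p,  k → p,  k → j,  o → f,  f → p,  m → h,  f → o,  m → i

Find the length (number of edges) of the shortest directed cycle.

2

For each vertex v, BFS finds the shortest path from v back to v.
The shortest such closed walk is i → m → i, length 2.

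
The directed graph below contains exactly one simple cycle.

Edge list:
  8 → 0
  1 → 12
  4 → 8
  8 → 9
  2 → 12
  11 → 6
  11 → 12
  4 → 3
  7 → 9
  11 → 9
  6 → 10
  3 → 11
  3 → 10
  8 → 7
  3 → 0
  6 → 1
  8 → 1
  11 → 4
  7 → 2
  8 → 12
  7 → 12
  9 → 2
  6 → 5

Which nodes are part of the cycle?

3, 4, 11

DFS with gray/black marking from 11:
11 gray
  6 gray
    5 gray
    5 black
    10 gray
    10 black
    1 gray
      12 gray
      12 black
    1 black
  6 black
  11→12: 12 black — skip
  4 gray
    8 gray
      9 gray
        2 gray
          2→12: 12 black — skip
        2 black
      9 black
      8→1: 1 black — skip
      0 gray
      0 black
      7 gray
        7→9: 9 black — skip
        7→2: 2 black — skip
        7→12: 12 black — skip
      7 black
      8→12: 12 black — skip
    8 black
    3 gray
      3→10: 10 black — skip
      3→11: 11 is gray → back edge
Back edge closes the cycle 11 → 4 → 3 → 11; its vertices are {3, 4, 11}.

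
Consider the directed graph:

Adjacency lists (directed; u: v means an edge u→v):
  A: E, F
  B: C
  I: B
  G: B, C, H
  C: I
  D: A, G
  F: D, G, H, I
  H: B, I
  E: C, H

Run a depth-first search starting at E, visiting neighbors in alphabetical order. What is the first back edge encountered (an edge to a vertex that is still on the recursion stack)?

B->C

DFS from E (visiting neighbors in alphabetical order); mark gray on enter, black on exit:
E gray
  C gray
    I gray
      B gray
        B→C: C is gray → back edge
First back edge: B → C.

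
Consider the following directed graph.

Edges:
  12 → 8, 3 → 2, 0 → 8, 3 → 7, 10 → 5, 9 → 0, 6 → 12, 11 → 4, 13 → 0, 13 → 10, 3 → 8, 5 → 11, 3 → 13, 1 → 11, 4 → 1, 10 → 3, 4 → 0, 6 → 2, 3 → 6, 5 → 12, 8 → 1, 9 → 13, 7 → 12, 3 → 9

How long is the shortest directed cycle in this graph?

3

For each vertex v, BFS finds the shortest path from v back to v.
The shortest such closed walk is 10 → 3 → 13 → 10, length 3.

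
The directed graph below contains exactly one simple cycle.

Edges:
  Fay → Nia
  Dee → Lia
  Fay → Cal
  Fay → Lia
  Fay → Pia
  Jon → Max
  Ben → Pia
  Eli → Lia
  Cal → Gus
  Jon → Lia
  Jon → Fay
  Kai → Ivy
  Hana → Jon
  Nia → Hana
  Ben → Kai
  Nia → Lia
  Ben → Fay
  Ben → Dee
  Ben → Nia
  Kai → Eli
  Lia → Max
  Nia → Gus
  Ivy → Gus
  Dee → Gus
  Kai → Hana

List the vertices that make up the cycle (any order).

DFS with gray/black marking from Fay:
Fay gray
  Lia gray
    Max gray
    Max black
  Lia black
  Pia gray
  Pia black
  Nia gray
    Hana gray
      Jon gray
        Jon→Lia: Lia black — skip
        Jon→Fay: Fay is gray → back edge
Back edge closes the cycle Fay → Nia → Hana → Jon → Fay; its vertices are {Fay, Jon, Nia, Hana}.

Fay, Jon, Nia, Hana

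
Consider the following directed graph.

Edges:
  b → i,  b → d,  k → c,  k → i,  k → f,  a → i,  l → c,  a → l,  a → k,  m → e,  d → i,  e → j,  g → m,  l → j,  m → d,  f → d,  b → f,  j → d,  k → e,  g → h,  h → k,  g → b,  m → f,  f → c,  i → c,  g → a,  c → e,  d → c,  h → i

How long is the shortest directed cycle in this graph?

4

For each vertex v, BFS finds the shortest path from v back to v.
The shortest such closed walk is e → j → d → c → e, length 4.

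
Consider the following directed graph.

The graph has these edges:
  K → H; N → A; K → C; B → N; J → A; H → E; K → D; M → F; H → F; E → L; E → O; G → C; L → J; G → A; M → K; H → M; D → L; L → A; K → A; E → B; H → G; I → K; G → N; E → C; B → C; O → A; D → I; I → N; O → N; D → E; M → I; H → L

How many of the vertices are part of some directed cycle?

A vertex is on a directed cycle iff it belongs to a strongly connected component of size ≥ 2 (or has a self-loop).
The vertices on cycles are {D, H, I, K, M} — 5 in total.

5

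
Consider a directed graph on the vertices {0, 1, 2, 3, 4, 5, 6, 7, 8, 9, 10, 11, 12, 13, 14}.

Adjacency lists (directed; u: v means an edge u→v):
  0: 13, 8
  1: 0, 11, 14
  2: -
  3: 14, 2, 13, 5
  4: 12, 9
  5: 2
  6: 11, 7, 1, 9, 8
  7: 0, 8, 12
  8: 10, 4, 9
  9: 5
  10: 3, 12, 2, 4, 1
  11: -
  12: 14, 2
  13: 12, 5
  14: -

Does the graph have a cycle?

DFS with white/gray/black marking, starting from 2:
2 gray
2 black
0 gray
  13 gray
    12 gray
      14 gray
      14 black
      12→2: 2 black — skip
    12 black
    5 gray
      5→2: 2 black — skip
    5 black
  13 black
  8 gray
    10 gray
      3 gray
        3→14: 14 black — skip
        3→2: 2 black — skip
        3→13: 13 black — skip
        3→5: 5 black — skip
      3 black
      10→12: 12 black — skip
      10→2: 2 black — skip
      4 gray
        4→12: 12 black — skip
        9 gray
          9→5: 5 black — skip
        9 black
      4 black
      1 gray
        1→0: 0 is gray → back edge
Back edge found, so a cycle exists: 0 → 8 → 10 → 1 → 0.

Yes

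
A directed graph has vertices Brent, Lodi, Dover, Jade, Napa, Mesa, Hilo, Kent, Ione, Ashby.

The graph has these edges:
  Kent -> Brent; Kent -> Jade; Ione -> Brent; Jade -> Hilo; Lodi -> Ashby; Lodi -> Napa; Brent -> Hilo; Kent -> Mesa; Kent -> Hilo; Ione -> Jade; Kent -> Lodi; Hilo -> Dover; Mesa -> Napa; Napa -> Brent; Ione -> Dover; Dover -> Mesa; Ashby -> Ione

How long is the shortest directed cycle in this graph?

5

For each vertex v, BFS finds the shortest path from v back to v.
The shortest such closed walk is Mesa → Napa → Brent → Hilo → Dover → Mesa, length 5.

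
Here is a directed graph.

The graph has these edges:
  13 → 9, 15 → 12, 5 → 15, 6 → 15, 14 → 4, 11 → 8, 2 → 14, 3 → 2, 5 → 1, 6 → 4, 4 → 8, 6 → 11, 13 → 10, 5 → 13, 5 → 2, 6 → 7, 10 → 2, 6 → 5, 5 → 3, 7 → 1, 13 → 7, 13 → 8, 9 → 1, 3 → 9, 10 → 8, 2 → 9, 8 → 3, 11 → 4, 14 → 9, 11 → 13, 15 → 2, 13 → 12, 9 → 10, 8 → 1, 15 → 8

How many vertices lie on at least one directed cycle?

7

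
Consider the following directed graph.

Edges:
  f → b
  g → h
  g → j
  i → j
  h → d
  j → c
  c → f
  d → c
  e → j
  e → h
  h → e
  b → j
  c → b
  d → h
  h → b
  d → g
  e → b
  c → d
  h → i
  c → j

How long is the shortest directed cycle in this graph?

2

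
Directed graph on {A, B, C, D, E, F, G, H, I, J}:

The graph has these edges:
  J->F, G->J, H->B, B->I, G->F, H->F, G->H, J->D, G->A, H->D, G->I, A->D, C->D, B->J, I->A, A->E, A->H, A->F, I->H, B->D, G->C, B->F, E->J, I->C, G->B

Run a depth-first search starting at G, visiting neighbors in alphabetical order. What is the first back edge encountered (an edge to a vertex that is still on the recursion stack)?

I->A

DFS from G (visiting neighbors in alphabetical order); mark gray on enter, black on exit:
G gray
  A gray
    D gray
    D black
    E gray
      J gray
        J→D: D black — skip
        F gray
        F black
      J black
    E black
    A→F: F black — skip
    H gray
      B gray
        B→D: D black — skip
        B→F: F black — skip
        I gray
          I→A: A is gray → back edge
First back edge: I → A.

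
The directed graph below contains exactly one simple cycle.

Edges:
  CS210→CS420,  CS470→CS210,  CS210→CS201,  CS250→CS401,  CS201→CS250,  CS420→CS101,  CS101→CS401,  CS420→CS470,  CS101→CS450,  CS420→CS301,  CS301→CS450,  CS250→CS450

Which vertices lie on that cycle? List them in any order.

DFS with gray/black marking from CS420:
CS420 gray
  CS301 gray
    CS450 gray
    CS450 black
  CS301 black
  CS470 gray
    CS210 gray
      CS201 gray
        CS250 gray
          CS401 gray
          CS401 black
          CS250→CS450: CS450 black — skip
        CS250 black
      CS201 black
      CS210→CS420: CS420 is gray → back edge
Back edge closes the cycle CS420 → CS470 → CS210 → CS420; its vertices are {CS210, CS420, CS470}.

CS210, CS420, CS470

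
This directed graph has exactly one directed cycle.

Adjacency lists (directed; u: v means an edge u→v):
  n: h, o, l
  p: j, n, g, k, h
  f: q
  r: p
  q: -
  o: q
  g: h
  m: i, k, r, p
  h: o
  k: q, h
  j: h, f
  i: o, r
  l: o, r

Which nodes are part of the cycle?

DFS with gray/black marking from p:
p gray
  j gray
    h gray
      o gray
        q gray
        q black
      o black
    h black
    f gray
      f→q: q black — skip
    f black
  j black
  n gray
    n→h: h black — skip
    n→o: o black — skip
    l gray
      l→o: o black — skip
      r gray
        r→p: p is gray → back edge
Back edge closes the cycle p → n → l → r → p; its vertices are {l, n, p, r}.

l, n, p, r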